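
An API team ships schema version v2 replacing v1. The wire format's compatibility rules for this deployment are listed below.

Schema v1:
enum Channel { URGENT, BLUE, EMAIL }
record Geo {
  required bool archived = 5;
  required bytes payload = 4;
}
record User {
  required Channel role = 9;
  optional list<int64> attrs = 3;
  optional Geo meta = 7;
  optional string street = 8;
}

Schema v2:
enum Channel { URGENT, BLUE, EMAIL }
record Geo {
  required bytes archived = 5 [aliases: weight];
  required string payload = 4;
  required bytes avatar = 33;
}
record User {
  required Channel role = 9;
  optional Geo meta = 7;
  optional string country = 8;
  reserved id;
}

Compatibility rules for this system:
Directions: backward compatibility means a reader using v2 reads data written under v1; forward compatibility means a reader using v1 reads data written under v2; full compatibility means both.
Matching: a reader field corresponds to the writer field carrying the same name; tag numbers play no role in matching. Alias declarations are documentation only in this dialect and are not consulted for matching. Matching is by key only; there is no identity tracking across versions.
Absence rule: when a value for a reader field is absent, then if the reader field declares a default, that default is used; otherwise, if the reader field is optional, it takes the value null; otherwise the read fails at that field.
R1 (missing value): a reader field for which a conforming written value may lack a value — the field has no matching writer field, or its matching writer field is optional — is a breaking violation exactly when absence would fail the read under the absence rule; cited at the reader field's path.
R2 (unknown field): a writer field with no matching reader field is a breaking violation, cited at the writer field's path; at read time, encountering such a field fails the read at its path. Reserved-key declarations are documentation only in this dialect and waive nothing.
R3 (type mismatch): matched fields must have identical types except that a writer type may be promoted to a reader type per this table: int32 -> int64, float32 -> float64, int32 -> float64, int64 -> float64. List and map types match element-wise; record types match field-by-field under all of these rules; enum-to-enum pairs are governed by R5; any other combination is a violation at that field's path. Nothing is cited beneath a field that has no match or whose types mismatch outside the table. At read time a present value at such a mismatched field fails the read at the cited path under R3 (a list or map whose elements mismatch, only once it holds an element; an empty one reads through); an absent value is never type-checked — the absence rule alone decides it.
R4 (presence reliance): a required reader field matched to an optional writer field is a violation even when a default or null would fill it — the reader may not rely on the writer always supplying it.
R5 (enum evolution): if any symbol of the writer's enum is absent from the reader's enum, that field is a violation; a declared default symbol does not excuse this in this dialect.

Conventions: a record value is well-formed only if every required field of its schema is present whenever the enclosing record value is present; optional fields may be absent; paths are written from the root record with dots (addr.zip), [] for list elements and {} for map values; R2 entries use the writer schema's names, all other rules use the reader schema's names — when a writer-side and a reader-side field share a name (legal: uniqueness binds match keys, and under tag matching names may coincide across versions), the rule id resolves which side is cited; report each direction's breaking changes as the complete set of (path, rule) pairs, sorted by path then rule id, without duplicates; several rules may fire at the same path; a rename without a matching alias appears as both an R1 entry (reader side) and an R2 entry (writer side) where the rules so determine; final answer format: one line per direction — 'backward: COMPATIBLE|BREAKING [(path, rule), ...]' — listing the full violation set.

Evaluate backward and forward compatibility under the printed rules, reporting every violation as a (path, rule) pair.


each type pair in User: writer, then reader
checking backward for User: reader v2 against writer v1:
  role: paired with writer role (Channel -> Channel; writer required)
  meta: paired with writer meta (Geo -> Geo; writer optional)
  country: no writer-side match
  writer attrs: unknown to reader
  writer street: unknown to reader
  meta.archived: paired with writer meta.archived (bool -> bytes; writer required)
  meta.payload: paired with writer meta.payload (bytes -> string; writer required)
  meta.avatar: no writer-side match
  R2 fires at attrs
  R3 fires at meta.archived
  R1 fires at meta.avatar
  R3 fires at meta.payload
  R2 fires at street
  => backward verdict for User: BREAKING, 5 violation(s)
checking forward for User: reader v1 against writer v2:
  role: paired with writer role (Channel -> Channel; writer required)
  attrs: no writer-side match
  meta: paired with writer meta (Geo -> Geo; writer optional)
  street: no writer-side match
  writer country: unknown to reader
  meta.archived: paired with writer meta.archived (bytes -> bool; writer required)
  meta.payload: paired with writer meta.payload (string -> bytes; writer required)
  writer meta.avatar: unknown to reader
  R2 fires at country
  R3 fires at meta.archived
  R2 fires at meta.avatar
  R3 fires at meta.payload
  => forward verdict for User: BREAKING, 4 violation(s)

backward: BREAKING [(attrs, R2), (meta.archived, R3), (meta.avatar, R1), (meta.payload, R3), (street, R2)]; forward: BREAKING [(country, R2), (meta.archived, R3), (meta.avatar, R2), (meta.payload, R3)]


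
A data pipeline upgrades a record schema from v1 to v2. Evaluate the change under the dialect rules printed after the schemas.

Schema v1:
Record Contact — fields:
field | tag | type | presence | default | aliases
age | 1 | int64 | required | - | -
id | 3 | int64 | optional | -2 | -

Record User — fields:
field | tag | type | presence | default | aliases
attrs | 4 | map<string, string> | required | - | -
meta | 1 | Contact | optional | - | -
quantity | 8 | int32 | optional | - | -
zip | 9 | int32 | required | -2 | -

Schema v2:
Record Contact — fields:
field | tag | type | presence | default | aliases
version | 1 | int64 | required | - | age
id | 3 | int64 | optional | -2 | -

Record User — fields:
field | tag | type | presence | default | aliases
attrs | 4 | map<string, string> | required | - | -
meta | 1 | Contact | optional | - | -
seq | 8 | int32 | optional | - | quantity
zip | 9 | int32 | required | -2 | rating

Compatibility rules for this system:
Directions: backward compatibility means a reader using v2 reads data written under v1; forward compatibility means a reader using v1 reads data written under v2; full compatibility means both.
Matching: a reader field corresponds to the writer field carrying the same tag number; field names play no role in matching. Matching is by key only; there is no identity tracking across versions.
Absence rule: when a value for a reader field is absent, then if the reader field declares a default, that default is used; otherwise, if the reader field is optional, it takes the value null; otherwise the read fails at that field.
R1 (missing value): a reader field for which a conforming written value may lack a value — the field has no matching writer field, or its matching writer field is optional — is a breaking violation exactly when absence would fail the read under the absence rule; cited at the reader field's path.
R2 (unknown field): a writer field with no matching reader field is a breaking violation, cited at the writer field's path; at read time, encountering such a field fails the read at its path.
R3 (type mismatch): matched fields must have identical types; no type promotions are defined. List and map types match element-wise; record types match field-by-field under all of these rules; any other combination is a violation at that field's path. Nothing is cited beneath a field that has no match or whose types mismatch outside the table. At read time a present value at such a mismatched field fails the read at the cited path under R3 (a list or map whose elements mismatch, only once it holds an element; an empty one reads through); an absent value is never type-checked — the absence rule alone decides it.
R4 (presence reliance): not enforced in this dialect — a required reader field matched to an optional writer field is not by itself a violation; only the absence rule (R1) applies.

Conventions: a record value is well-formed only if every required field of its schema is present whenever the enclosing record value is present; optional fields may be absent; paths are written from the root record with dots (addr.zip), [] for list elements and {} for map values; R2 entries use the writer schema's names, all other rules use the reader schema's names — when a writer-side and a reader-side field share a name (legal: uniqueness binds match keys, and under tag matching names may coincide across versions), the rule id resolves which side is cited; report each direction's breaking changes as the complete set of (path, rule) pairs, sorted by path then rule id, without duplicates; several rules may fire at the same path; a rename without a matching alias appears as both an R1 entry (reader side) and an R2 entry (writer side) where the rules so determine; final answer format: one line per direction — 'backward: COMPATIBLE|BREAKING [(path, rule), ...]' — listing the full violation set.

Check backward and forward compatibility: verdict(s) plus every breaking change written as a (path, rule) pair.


backward: COMPATIBLE []; forward: COMPATIBLE []

in User below, arrows point writer -> reader
backward analysis of User with v2 as reader and v1 as writer:
  attrs: map<string, string> -> map<string, string>, writer required; from attrs
  meta: Contact -> Contact, writer optional; from meta
  seq: int32 -> int32, writer optional; from quantity
  zip: int32 -> int32, writer required; from zip
  meta.version: int64 -> int64, writer required; from meta.age
  meta.id: int64 -> int64, writer optional; from meta.id
  nothing fires on User: backward is COMPATIBLE
forward analysis of User with v1 as reader and v2 as writer:
  attrs: map<string, string> -> map<string, string>, writer required; from attrs
  meta: Contact -> Contact, writer optional; from meta
  quantity: int32 -> int32, writer optional; from seq
  zip: int32 -> int32, writer required; from zip
  meta.age: int64 -> int64, writer required; from meta.version
  meta.id: int64 -> int64, writer optional; from meta.id
  nothing fires on User: forward is COMPATIBLE


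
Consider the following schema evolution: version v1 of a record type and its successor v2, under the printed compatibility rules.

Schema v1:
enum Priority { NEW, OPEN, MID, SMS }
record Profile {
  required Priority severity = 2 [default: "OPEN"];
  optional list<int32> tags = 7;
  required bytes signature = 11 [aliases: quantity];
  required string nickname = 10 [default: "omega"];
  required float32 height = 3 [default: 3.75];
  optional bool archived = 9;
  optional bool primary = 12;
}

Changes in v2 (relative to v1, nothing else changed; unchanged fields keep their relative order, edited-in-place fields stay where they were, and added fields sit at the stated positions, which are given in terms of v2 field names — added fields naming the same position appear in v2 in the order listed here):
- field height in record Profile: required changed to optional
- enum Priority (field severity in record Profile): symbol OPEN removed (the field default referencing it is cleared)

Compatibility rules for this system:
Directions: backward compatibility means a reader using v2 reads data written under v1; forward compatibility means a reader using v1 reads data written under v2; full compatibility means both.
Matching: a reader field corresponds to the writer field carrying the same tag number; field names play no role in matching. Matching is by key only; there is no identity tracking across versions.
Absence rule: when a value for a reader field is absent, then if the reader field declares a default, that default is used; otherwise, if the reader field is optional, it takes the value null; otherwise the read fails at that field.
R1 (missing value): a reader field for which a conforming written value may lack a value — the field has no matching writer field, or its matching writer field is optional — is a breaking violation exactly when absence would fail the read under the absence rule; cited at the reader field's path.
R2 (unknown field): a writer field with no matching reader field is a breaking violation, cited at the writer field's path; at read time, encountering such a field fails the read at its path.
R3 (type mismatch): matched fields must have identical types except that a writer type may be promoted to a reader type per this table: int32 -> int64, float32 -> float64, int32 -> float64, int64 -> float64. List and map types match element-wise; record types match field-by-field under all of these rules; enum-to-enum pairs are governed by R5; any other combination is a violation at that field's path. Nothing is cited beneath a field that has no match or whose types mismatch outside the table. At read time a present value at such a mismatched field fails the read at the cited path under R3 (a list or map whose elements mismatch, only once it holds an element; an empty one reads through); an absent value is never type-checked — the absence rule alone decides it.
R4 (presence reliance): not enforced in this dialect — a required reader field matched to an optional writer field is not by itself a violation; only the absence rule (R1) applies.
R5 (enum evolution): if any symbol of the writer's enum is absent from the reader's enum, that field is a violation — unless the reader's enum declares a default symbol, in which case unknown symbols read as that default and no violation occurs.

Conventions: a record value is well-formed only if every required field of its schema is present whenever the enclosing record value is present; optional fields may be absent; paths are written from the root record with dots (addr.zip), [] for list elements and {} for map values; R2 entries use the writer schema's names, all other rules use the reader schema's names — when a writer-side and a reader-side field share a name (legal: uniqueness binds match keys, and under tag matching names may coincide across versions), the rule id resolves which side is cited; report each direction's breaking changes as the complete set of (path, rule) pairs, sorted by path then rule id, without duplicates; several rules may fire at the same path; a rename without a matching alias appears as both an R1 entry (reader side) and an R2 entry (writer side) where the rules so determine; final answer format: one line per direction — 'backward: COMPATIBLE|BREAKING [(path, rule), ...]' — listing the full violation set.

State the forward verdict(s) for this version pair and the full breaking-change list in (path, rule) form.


arrows below run writer -> reader for Profile
forward pass over Profile, reader schema v1, writer schema v2:
  writer required, Priority -> Priority: reader severity maps from writer severity
  writer optional, list<int32> -> list<int32>: reader tags maps from writer tags
  writer required, bytes -> bytes: reader signature maps from writer signature
  writer required, string -> string: reader nickname maps from writer nickname
  writer optional, float32 -> float32: reader height maps from writer height
  writer optional, bool -> bool: reader archived maps from writer archived
  writer optional, bool -> bool: reader primary maps from writer primary
  => forward verdict for Profile: COMPATIBLE, no violations
ruling out the remaining Profile differences:
  field height in record Profile: required changed to optional -> fires no rule on Profile, leaving the asked answer as it is
  enum Priority (field severity in record Profile): symbol OPEN removed (the field default referencing it is cleared) -> affects backward compatibility only, which is not asked

forward: COMPATIBLE []


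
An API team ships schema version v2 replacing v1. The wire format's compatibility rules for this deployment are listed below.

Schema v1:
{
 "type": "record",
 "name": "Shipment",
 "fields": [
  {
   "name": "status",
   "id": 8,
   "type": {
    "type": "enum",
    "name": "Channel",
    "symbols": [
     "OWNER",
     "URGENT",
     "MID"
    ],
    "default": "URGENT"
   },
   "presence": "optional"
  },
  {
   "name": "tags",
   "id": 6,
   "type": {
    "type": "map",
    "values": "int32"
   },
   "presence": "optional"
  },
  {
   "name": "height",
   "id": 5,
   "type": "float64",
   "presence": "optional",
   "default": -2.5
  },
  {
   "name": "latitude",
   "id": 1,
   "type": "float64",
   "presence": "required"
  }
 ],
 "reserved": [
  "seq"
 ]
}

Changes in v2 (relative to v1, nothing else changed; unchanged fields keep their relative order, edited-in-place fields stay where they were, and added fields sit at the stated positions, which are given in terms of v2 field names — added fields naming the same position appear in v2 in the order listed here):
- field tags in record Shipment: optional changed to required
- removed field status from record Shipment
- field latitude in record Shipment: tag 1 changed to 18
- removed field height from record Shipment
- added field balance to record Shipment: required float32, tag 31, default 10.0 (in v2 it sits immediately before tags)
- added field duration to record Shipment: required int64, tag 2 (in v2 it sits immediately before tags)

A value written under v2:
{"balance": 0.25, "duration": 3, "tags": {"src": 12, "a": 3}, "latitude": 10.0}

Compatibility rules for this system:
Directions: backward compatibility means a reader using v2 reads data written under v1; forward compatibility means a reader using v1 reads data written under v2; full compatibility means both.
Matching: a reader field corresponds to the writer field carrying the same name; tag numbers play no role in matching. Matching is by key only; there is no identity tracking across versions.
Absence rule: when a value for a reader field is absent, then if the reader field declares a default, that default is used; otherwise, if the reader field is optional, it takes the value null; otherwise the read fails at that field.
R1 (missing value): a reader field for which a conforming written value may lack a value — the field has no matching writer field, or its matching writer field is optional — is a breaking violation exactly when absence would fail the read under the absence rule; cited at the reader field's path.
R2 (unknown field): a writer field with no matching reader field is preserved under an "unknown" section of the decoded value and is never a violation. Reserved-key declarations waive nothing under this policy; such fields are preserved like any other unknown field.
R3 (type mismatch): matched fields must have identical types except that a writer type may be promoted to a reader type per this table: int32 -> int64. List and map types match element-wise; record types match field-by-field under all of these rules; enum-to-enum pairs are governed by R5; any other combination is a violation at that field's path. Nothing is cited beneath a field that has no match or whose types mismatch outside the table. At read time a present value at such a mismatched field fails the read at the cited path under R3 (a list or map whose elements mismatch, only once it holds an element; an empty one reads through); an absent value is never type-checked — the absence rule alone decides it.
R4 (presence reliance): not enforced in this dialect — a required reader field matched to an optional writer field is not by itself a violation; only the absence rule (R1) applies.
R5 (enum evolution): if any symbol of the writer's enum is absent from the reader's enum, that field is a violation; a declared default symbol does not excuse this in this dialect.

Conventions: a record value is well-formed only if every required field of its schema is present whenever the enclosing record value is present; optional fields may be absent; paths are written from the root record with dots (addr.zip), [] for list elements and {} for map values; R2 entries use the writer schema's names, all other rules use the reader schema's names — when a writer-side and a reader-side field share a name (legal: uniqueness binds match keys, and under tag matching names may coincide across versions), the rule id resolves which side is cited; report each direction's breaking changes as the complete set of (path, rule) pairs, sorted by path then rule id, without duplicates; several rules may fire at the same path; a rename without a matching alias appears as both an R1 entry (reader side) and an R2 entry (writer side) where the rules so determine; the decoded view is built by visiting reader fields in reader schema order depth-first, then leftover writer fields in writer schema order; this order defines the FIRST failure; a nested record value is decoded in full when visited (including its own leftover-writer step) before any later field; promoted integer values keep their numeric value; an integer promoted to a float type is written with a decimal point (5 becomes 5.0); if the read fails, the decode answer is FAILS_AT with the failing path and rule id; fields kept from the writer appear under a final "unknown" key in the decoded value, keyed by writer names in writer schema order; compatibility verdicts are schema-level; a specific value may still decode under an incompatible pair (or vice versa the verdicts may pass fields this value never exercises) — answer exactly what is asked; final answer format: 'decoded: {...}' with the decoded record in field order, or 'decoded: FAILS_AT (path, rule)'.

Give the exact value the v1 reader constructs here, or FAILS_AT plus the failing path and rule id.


arrows below run writer -> reader for Shipment
decode walk for Shipment under reader schema v1:
  status := null (not supplied -> null)
  tags := {"src": 12, "a": 3}
  height := -2.5 (no value, default fills)
  latitude := 10.0
  writer balance: kept under "unknown"
  writer duration: kept under "unknown"
  => decoded: {"status": null, "tags": {"src": 12, "a": 3}, "height": -2.5, "latitude": 10.0, "unknown": {"balance": 0.25, "duration": 3}}
checking off the Shipment differences that do not matter here:
  field tags in record Shipment: optional changed to required -> affects the rule determinations only; this particular Shipment value decodes identically
  removed field status from record Shipment -> no rule fires on it and the decoded Shipment view is identical with or without it
  field latitude in record Shipment: tag 1 changed to 18 -> no rule fires on it and the decoded Shipment view is identical with or without it
  removed field height from record Shipment -> no rule fires on it and the decoded Shipment view is identical with or without it

decoded: {"status": null, "tags": {"src": 12, "a": 3}, "height": -2.5, "latitude": 10.0, "unknown": {"balance": 0.25, "duration": 3}}


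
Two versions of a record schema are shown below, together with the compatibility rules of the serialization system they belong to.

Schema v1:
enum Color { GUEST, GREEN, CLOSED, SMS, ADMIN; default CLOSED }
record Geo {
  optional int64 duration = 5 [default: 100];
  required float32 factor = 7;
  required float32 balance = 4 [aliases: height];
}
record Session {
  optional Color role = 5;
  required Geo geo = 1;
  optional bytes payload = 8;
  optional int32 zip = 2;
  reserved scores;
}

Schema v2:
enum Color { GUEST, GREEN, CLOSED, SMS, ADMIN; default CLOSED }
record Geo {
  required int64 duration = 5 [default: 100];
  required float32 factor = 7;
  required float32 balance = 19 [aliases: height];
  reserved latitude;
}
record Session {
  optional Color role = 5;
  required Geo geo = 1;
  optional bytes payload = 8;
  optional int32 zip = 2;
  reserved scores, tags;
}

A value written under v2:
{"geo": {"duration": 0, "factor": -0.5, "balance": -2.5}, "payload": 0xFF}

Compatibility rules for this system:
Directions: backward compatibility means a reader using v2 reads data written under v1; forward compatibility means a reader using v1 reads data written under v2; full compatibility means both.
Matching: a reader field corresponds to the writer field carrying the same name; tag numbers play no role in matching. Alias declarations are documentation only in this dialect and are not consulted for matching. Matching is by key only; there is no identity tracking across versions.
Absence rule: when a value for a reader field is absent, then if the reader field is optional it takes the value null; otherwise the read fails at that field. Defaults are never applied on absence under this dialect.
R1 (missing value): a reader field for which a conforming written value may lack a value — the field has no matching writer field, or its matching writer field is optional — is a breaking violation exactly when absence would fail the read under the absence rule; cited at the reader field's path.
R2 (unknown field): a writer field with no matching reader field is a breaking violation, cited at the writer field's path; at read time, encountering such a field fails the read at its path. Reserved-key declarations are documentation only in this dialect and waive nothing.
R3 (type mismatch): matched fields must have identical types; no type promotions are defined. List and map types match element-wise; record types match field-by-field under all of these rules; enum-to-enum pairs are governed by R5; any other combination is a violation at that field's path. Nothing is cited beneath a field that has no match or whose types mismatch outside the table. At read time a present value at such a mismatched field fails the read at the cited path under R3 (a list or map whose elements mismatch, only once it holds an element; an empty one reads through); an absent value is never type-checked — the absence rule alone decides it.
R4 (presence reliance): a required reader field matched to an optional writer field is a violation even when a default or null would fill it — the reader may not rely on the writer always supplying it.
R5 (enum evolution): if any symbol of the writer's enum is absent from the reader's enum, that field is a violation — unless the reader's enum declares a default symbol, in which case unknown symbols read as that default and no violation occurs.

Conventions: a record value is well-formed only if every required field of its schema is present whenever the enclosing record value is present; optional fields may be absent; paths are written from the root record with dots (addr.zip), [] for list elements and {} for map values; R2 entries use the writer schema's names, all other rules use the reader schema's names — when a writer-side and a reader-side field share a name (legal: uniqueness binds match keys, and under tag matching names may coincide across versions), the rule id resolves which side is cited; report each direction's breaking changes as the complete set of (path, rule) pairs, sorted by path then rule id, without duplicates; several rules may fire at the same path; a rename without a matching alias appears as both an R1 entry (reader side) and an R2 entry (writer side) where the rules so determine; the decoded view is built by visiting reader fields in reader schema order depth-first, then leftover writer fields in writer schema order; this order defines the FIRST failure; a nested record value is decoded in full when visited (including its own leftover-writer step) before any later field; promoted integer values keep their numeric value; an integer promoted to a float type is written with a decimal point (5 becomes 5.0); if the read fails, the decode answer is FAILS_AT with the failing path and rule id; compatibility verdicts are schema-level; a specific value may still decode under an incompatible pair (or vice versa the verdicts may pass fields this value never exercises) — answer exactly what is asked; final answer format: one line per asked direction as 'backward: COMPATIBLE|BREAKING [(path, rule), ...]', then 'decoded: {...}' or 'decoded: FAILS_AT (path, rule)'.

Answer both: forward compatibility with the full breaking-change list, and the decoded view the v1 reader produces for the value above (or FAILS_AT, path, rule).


forward: COMPATIBLE []; decoded: {"role": null, "geo": {"duration": 0, "factor": -0.5, "balance": -2.5}, "payload": 0xFF, "zip": null}

arrows below run writer -> reader for Session
forward for Session (reader v1, writer v2):
  role <- role (Color -> Color, writer optional)
  geo <- geo (Geo -> Geo, writer required)
  payload <- payload (bytes -> bytes, writer optional)
  zip <- zip (int32 -> int32, writer optional)
  geo.duration <- geo.duration (int64 -> int64, writer required)
  geo.factor <- geo.factor (float32 -> float32, writer required)
  geo.balance <- geo.balance (float32 -> float32, writer required)
  nothing fires on Session: forward is COMPATIBLE
migrating the Session value to v1:
  role := null (missing; optional => null)
  geo.duration := 0
  geo.factor := -0.5
  geo.balance := -2.5
  payload := 0xFF
  zip := null (missing; optional => null)
  => decoded: {"role": null, "geo": {"duration": 0, "factor": -0.5, "balance": -2.5}, "payload": 0xFF, "zip": null}
ruling out the remaining Session differences:
  field duration in record Geo: optional changed to required -> its effect on Session is confined to the backward direction, not asked
  field balance in record Geo: tag 4 changed to 19 -> no rule fires on it in Session's dialect; the asked verdict holds


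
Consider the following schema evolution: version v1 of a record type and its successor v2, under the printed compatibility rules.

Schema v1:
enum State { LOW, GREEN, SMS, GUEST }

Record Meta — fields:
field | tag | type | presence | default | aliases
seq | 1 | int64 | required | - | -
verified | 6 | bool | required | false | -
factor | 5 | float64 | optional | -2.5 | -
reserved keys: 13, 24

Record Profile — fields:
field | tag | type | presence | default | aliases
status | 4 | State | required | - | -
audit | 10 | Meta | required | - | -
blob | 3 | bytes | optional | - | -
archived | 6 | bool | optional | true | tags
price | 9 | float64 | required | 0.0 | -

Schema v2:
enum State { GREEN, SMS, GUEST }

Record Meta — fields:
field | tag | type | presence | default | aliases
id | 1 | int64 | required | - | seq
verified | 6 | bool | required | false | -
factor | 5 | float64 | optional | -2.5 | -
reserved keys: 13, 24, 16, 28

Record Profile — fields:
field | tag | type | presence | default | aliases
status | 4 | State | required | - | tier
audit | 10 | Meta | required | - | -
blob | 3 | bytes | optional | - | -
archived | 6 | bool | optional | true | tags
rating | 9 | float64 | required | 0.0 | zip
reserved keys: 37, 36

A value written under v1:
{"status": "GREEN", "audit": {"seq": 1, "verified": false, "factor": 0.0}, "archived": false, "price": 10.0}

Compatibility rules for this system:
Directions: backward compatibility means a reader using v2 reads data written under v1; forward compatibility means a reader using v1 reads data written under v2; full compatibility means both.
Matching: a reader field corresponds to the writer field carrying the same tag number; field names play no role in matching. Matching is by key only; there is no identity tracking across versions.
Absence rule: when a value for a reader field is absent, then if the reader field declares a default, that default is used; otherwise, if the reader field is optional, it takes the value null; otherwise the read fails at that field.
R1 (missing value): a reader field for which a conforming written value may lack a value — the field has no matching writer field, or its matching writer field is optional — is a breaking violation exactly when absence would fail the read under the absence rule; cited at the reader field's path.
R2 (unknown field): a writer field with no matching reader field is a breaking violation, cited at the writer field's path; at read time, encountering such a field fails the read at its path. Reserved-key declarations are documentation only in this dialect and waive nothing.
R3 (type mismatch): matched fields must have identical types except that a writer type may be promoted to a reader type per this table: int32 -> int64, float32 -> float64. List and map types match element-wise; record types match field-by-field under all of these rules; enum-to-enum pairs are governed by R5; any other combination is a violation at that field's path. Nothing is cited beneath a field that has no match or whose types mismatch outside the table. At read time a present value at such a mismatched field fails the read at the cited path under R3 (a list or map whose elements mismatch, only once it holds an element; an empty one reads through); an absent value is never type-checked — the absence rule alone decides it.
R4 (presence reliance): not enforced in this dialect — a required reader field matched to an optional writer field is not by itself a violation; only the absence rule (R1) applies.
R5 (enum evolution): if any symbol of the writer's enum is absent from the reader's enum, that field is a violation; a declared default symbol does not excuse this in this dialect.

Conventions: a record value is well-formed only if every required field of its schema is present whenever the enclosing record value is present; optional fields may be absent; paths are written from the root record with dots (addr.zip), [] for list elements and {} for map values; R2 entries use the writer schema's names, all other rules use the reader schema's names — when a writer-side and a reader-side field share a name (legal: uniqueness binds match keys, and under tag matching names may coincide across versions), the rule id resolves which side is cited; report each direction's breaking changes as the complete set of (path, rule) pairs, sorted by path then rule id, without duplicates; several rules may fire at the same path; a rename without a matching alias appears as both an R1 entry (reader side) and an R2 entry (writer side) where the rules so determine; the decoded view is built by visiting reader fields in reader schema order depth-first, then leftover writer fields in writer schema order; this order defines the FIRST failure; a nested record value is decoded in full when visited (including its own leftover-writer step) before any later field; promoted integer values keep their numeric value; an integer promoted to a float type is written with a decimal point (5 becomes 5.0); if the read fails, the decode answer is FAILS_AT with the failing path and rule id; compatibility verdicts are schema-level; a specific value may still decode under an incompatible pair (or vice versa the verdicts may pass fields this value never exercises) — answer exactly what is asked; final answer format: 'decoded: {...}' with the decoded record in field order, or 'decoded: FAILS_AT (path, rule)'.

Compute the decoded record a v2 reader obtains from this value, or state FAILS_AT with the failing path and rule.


the writer's type comes first in each Profile pair
decode walk for Profile under reader schema v2:
  status := "GREEN"
  audit.id := 1 (from writer seq)
  audit.verified := false
  audit.factor := 0.0
  blob := null (absent, optional -> null)
  archived := false
  rating := 10.0 (from writer price)
  => decoded: {"status": "GREEN", "audit": {"id": 1, "verified": false, "factor": 0.0}, "blob": null, "archived": false, "rating": 10.0}
the rest of the Profile diff is inert for this question:
  enum State (field status in record Profile): symbol LOW removed -> affects the rule determinations only; this particular Profile value decodes identically

decoded: {"status": "GREEN", "audit": {"id": 1, "verified": false, "factor": 0.0}, "blob": null, "archived": false, "rating": 10.0}


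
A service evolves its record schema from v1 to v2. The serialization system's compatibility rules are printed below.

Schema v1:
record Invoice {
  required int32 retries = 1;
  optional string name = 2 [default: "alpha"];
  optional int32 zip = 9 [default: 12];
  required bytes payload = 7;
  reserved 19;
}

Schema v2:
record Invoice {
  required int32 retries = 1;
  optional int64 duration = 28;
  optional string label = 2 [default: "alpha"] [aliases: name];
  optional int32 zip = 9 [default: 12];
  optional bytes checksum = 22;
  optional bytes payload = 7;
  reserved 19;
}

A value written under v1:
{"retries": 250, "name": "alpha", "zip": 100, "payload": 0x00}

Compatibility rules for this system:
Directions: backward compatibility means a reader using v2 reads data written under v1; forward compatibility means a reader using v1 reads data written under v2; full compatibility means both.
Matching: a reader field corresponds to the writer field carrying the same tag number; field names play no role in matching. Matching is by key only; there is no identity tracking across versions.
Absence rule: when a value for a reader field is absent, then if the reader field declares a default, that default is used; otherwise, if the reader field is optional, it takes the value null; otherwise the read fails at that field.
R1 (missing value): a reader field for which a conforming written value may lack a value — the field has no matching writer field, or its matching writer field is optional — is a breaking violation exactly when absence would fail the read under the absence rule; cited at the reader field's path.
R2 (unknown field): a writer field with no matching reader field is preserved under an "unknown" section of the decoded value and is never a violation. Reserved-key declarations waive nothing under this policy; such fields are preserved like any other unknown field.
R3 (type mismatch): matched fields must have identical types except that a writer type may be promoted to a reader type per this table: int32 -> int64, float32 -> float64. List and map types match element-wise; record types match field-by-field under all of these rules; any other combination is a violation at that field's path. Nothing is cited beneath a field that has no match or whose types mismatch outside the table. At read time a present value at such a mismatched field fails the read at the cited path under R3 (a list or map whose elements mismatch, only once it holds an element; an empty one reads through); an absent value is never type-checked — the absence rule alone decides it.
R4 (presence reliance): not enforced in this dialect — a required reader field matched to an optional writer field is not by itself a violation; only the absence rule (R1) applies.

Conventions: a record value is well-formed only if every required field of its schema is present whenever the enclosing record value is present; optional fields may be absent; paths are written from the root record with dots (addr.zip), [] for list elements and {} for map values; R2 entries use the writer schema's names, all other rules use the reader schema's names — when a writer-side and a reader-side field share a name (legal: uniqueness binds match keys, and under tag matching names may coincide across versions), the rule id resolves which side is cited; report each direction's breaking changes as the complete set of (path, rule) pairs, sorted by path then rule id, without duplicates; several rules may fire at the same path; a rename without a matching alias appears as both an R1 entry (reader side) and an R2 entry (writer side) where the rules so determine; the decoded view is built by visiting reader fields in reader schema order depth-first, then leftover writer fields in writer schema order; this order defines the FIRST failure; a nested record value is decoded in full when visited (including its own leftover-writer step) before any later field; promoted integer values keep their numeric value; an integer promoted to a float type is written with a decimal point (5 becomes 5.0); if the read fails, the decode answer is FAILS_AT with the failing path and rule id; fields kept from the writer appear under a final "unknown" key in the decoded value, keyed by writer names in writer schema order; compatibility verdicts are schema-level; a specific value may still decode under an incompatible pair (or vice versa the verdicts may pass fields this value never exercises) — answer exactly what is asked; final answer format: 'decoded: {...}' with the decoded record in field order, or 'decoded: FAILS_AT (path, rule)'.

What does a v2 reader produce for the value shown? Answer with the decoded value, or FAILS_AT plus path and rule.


decoded: {"retries": 250, "duration": null, "label": "alpha", "zip": 100, "checksum": null, "payload": 0x00}

each type pair in Invoice: writer, then reader
decode (reader v2):
  retries := 250
  duration := null (missing; optional => null)
  label := "alpha" (from writer name)
  zip := 100
  checksum := null (missing; optional => null)
  payload := 0x00
  => decoded: {"retries": 250, "duration": null, "label": "alpha", "zip": 100, "checksum": null, "payload": 0x00}
ruling out the remaining Invoice differences:
  field payload in record Invoice: required changed to optional -> shifts the Invoice verdicts, not this decode
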